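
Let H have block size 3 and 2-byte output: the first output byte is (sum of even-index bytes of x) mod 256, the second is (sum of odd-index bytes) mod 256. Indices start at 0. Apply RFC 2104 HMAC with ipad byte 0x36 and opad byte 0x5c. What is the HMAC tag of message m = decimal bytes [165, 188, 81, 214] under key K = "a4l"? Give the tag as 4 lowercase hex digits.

65ab

Key "a4l" = 61 34 6c is exactly B = 3 bytes: K' = 61 34 6c.
K' ⊕ ipad = 57 02 5a.  K' ⊕ opad = 3d 68 30.
Inner input = (K'⊕ipad) ∥ m = 57 02 5a ∥ a5 bc 51 d6.
Inner hash: even-index sum = 579 mod 256 = 67; odd-index sum = 248 mod 256 = 248 → 43 f8.
Outer input = (K'⊕opad) ∥ inner = 3d 68 30 ∥ 43 f8.
Outer hash (tag): even-index sum = 357 mod 256 = 101; odd-index sum = 171 mod 256 = 171 → 65 ab.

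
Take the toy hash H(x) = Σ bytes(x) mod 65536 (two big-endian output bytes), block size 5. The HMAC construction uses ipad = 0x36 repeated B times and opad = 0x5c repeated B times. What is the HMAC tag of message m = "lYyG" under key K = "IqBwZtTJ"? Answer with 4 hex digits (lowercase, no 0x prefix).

023c

Key "IqBwZtTJ" = 49 71 42 77 5a 74 54 4a is 8 bytes > B = 5, so hash it first: H(key) = 02 df, then zero-pad to 5 bytes: K' = 02 df 00 00 00.
K' ⊕ ipad = 34 e9 36 36 36.  K' ⊕ opad = 5e 83 5c 5c 5c.
Inner input = (K'⊕ipad) ∥ m = 34 e9 36 36 36 ∥ 6c 59 79 47.
Inner hash: sum = 52+233+54+54+54+108+89+121+71 = 836 → 03 44.
Outer input = (K'⊕opad) ∥ inner = 5e 83 5c 5c 5c ∥ 03 44.
Outer hash (tag): sum = 94+131+92+92+92+3+68 = 572 → 02 3c.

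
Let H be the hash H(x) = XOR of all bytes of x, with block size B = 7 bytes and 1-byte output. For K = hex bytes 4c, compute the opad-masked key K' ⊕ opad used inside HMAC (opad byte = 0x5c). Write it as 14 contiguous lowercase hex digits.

105c5c5c5c5c5c

Key hex bytes 4c is 1 byte ≤ B = 7; zero-pad to 7 bytes: K' = 4c 00 00 00 00 00 00.
XOR each byte with 0x5c: 4c⊕5c=10, 00⊕5c=5c, 00⊕5c=5c, 00⊕5c=5c, 00⊕5c=5c, 00⊕5c=5c, 00⊕5c=5c.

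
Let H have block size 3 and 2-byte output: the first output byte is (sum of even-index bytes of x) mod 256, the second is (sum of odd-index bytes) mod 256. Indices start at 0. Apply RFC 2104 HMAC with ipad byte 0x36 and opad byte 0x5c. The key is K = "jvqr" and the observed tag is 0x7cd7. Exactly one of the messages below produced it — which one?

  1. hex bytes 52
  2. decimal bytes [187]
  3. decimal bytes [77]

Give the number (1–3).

2

Key "jvqr" = 6a 76 71 72 is 4 bytes > B = 3, so hash it first: H(key) = db e8, then zero-pad to 3 bytes: K' = db e8 00.
K' ⊕ ipad = ed de 36; K' ⊕ opad = 87 b4 5c.
m1: inner = H(ed de 36 52) = 23 30; tag = H(87 b4 5c 23 30) = 13d7
m2: inner = H(ed de 36 bb) = 23 99; tag = H(87 b4 5c 23 99) = 7cd7 ← matches
m3: inner = H(ed de 36 4d) = 23 2b; tag = H(87 b4 5c 23 2b) = 0ed7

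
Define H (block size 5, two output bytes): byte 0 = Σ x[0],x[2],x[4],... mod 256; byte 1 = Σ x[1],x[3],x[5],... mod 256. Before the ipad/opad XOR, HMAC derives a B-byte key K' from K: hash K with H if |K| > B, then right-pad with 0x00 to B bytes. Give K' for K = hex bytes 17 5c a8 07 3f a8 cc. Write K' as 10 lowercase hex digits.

ca0b000000

|K| = 7 > B = 5, so first hash the key.
H(K): even-index sum = 458 mod 256 = 202; odd-index sum = 267 mod 256 = 11 → ca 0b.
Zero-pad H(K) = ca 0b to 5 bytes: K' = ca 0b 00 00 00.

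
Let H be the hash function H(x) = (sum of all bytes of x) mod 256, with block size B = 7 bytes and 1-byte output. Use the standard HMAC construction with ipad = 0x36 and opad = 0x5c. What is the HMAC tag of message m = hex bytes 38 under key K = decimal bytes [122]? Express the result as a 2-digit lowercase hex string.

Key decimal bytes [122] = 7a is 1 byte ≤ B = 7; zero-pad to 7 bytes: K' = 7a 00 00 00 00 00 00.
K' ⊕ ipad = 4c 36 36 36 36 36 36.  K' ⊕ opad = 26 5c 5c 5c 5c 5c 5c.
Inner input = (K'⊕ipad) ∥ m = 4c 36 36 36 36 36 36 ∥ 38.
Inner hash: sum = 76+54+54+54+54+54+54+56 = 456; mod 256 = 200 → c8.
Outer input = (K'⊕opad) ∥ inner = 26 5c 5c 5c 5c 5c 5c ∥ c8.
Outer hash (tag): sum = 38+92+92+92+92+92+92+200 = 790; mod 256 = 22 → 16.

16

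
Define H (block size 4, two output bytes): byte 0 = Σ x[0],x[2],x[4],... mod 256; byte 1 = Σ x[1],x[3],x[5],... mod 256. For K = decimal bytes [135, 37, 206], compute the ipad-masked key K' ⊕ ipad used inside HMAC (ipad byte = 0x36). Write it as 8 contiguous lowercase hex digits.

b113f836

Key decimal bytes [135, 37, 206] = 87 25 ce is 3 bytes ≤ B = 4; zero-pad to 4 bytes: K' = 87 25 ce 00.
XOR each byte with 0x36: 87⊕36=b1, 25⊕36=13, ce⊕36=f8, 00⊕36=36.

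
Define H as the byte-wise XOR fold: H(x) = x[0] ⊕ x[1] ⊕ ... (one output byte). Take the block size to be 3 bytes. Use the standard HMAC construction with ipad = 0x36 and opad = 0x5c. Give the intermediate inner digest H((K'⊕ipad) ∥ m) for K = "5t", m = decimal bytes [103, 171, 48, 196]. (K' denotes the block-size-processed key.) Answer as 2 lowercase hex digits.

Key "5t" = 35 74 is 2 bytes ≤ B = 3; zero-pad to 3 bytes: K' = 35 74 00.
K' ⊕ ipad = 03 42 36.
Inner input = 03 42 36 ∥ 67 ab 30 c4.
Inner hash: XOR 03⊕42⊕36⊕67⊕ab⊕30⊕c4 = 4f.

4f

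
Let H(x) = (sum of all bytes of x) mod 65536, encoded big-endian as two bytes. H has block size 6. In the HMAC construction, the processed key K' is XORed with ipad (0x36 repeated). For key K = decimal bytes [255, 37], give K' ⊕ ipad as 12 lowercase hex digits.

Key decimal bytes [255, 37] = ff 25 is 2 bytes ≤ B = 6; zero-pad to 6 bytes: K' = ff 25 00 00 00 00.
XOR each byte with 0x36: ff⊕36=c9, 25⊕36=13, 00⊕36=36, 00⊕36=36, 00⊕36=36, 00⊕36=36.

c91336363636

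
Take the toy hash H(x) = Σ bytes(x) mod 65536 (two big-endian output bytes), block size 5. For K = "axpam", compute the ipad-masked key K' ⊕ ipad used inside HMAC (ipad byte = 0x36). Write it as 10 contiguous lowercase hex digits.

574e46575b

Key "axpam" = 61 78 70 61 6d is exactly B = 5 bytes: K' = 61 78 70 61 6d.
XOR each byte with 0x36: 61⊕36=57, 78⊕36=4e, 70⊕36=46, 61⊕36=57, 6d⊕36=5b.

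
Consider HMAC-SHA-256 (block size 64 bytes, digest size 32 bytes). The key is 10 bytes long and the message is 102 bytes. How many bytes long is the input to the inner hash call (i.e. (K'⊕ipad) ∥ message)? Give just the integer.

Key is 10 ≤ 64 bytes, zero-padded: |K'| = 64.
Inner input = (K'⊕ipad) ∥ m → 64 + 102 = 166 bytes.

166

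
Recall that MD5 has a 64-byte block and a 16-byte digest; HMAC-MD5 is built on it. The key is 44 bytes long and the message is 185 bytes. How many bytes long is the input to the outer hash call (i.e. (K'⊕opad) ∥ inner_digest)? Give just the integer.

80

Key is 44 ≤ 64 bytes, zero-padded: |K'| = 64.
Outer input = (K'⊕opad) ∥ H(inner) → 64 + 16 = 80 bytes.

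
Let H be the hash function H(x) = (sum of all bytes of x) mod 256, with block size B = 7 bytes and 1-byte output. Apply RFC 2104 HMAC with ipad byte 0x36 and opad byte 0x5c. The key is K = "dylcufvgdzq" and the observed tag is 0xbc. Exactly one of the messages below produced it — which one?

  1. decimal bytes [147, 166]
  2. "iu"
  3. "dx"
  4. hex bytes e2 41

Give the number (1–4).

Key "dylcufvgdzq" = 64 79 6c 63 75 66 76 67 64 7a 71 is 11 bytes > B = 7, so hash it first: H(key) = b3, then zero-pad to 7 bytes: K' = b3 00 00 00 00 00 00.
K' ⊕ ipad = 85 36 36 36 36 36 36; K' ⊕ opad = ef 5c 5c 5c 5c 5c 5c.
m1: inner = H(85 36 36 36 36 36 36 93 a6) = 02; tag = H(ef 5c 5c 5c 5c 5c 5c 02) = 19
m2: inner = H(85 36 36 36 36 36 36 69 75) = a7; tag = H(ef 5c 5c 5c 5c 5c 5c a7) = be
m3: inner = H(85 36 36 36 36 36 36 64 78) = a5; tag = H(ef 5c 5c 5c 5c 5c 5c a5) = bc ← matches
m4: inner = H(85 36 36 36 36 36 36 e2 41) = ec; tag = H(ef 5c 5c 5c 5c 5c 5c ec) = 03

3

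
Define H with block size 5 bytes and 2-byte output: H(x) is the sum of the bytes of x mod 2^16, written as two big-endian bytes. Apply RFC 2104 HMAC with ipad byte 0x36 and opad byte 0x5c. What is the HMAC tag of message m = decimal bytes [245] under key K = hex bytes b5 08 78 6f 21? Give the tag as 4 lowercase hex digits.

0287

Key hex bytes b5 08 78 6f 21 is exactly B = 5 bytes: K' = b5 08 78 6f 21.
K' ⊕ ipad = 83 3e 4e 59 17.  K' ⊕ opad = e9 54 24 33 7d.
Inner input = (K'⊕ipad) ∥ m = 83 3e 4e 59 17 ∥ f5.
Inner hash: sum = 131+62+78+89+23+245 = 628 → 02 74.
Outer input = (K'⊕opad) ∥ inner = e9 54 24 33 7d ∥ 02 74.
Outer hash (tag): sum = 233+84+36+51+125+2+116 = 647 → 02 87.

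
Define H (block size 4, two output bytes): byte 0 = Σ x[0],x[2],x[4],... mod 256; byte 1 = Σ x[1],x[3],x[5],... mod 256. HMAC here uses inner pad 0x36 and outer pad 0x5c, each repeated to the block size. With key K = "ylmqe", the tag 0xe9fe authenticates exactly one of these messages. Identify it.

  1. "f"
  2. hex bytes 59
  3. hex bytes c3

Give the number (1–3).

Key "ylmqe" = 79 6c 6d 71 65 is 5 bytes > B = 4, so hash it first: H(key) = 4b dd, then zero-pad to 4 bytes: K' = 4b dd 00 00.
K' ⊕ ipad = 7d eb 36 36; K' ⊕ opad = 17 81 5c 5c.
m1: inner = H(7d eb 36 36 66) = 19 21; tag = H(17 81 5c 5c 19 21) = 8cfe
m2: inner = H(7d eb 36 36 59) = 0c 21; tag = H(17 81 5c 5c 0c 21) = 7ffe
m3: inner = H(7d eb 36 36 c3) = 76 21; tag = H(17 81 5c 5c 76 21) = e9fe ← matches

3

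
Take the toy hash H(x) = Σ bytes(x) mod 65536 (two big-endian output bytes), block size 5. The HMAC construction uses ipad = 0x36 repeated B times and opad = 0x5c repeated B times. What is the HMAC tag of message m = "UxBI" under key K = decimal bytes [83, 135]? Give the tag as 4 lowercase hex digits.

Key decimal bytes [83, 135] = 53 87 is 2 bytes ≤ B = 5; zero-pad to 5 bytes: K' = 53 87 00 00 00.
K' ⊕ ipad = 65 b1 36 36 36.  K' ⊕ opad = 0f db 5c 5c 5c.
Inner input = (K'⊕ipad) ∥ m = 65 b1 36 36 36 ∥ 55 78 42 49.
Inner hash: sum = 101+177+54+54+54+85+120+66+73 = 784 → 03 10.
Outer input = (K'⊕opad) ∥ inner = 0f db 5c 5c 5c ∥ 03 10.
Outer hash (tag): sum = 15+219+92+92+92+3+16 = 529 → 02 11.

0211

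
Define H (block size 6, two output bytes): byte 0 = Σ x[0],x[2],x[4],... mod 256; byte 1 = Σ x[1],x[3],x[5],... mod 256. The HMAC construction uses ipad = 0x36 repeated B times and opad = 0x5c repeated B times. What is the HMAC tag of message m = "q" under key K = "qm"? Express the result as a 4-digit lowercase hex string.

Key "qm" = 71 6d is 2 bytes ≤ B = 6; zero-pad to 6 bytes: K' = 71 6d 00 00 00 00.
K' ⊕ ipad = 47 5b 36 36 36 36.  K' ⊕ opad = 2d 31 5c 5c 5c 5c.
Inner input = (K'⊕ipad) ∥ m = 47 5b 36 36 36 36 ∥ 71.
Inner hash: even-index sum = 292 mod 256 = 36; odd-index sum = 199 mod 256 = 199 → 24 c7.
Outer input = (K'⊕opad) ∥ inner = 2d 31 5c 5c 5c 5c ∥ 24 c7.
Outer hash (tag): even-index sum = 265 mod 256 = 9; odd-index sum = 432 mod 256 = 176 → 09 b0.

09b0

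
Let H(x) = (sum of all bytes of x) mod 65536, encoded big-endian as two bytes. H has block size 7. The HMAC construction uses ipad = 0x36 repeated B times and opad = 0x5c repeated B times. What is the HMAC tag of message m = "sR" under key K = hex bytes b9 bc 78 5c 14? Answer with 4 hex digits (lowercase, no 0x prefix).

Key hex bytes b9 bc 78 5c 14 is 5 bytes ≤ B = 7; zero-pad to 7 bytes: K' = b9 bc 78 5c 14 00 00.
K' ⊕ ipad = 8f 8a 4e 6a 22 36 36.  K' ⊕ opad = e5 e0 24 00 48 5c 5c.
Inner input = (K'⊕ipad) ∥ m = 8f 8a 4e 6a 22 36 36 ∥ 73 52.
Inner hash: sum = 143+138+78+106+34+54+54+115+82 = 804 → 03 24.
Outer input = (K'⊕opad) ∥ inner = e5 e0 24 00 48 5c 5c ∥ 03 24.
Outer hash (tag): sum = 229+224+36+0+72+92+92+3+36 = 784 → 03 10.

0310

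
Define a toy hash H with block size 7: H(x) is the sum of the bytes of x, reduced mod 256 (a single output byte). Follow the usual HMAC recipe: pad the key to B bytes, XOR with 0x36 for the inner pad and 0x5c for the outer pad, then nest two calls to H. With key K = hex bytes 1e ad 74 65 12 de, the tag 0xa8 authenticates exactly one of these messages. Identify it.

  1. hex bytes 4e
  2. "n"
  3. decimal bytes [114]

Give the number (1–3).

1

Key hex bytes 1e ad 74 65 12 de is 6 bytes ≤ B = 7; zero-pad to 7 bytes: K' = 1e ad 74 65 12 de 00.
K' ⊕ ipad = 28 9b 42 53 24 e8 36; K' ⊕ opad = 42 f1 28 39 4e 82 5c.
m1: inner = H(28 9b 42 53 24 e8 36 4e) = e8; tag = H(42 f1 28 39 4e 82 5c e8) = a8 ← matches
m2: inner = H(28 9b 42 53 24 e8 36 6e) = 08; tag = H(42 f1 28 39 4e 82 5c 08) = c8
m3: inner = H(28 9b 42 53 24 e8 36 72) = 0c; tag = H(42 f1 28 39 4e 82 5c 0c) = cc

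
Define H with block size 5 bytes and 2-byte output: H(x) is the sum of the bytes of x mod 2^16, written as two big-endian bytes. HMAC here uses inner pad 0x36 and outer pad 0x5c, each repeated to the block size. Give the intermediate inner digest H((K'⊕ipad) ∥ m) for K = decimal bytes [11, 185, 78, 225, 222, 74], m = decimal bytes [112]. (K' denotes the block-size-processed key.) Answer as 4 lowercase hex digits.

Key decimal bytes [11, 185, 78, 225, 222, 74] = 0b b9 4e e1 de 4a is 6 bytes > B = 5, so hash it first: H(key) = 03 1b, then zero-pad to 5 bytes: K' = 03 1b 00 00 00.
K' ⊕ ipad = 35 2d 36 36 36.
Inner input = 35 2d 36 36 36 ∥ 70.
Inner hash: sum = 53+45+54+54+54+112 = 372 → 01 74.

0174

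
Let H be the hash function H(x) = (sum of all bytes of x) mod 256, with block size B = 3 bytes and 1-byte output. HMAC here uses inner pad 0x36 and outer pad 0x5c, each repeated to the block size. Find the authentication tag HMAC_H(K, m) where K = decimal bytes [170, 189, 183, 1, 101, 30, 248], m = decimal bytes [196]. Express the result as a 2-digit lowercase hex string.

Key decimal bytes [170, 189, 183, 1, 101, 30, 248] = aa bd b7 01 65 1e f8 is 7 bytes > B = 3, so hash it first: H(key) = 9a, then zero-pad to 3 bytes: K' = 9a 00 00.
K' ⊕ ipad = ac 36 36.  K' ⊕ opad = c6 5c 5c.
Inner input = (K'⊕ipad) ∥ m = ac 36 36 ∥ c4.
Inner hash: sum = 172+54+54+196 = 476; mod 256 = 220 → dc.
Outer input = (K'⊕opad) ∥ inner = c6 5c 5c ∥ dc.
Outer hash (tag): sum = 198+92+92+220 = 602; mod 256 = 90 → 5a.

5a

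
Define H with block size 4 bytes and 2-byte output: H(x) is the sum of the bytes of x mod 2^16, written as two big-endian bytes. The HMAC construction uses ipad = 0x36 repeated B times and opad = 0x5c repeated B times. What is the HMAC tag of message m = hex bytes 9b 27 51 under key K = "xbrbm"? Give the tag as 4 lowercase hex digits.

023e

Key "xbrbm" = 78 62 72 62 6d is 5 bytes > B = 4, so hash it first: H(key) = 02 1b, then zero-pad to 4 bytes: K' = 02 1b 00 00.
K' ⊕ ipad = 34 2d 36 36.  K' ⊕ opad = 5e 47 5c 5c.
Inner input = (K'⊕ipad) ∥ m = 34 2d 36 36 ∥ 9b 27 51.
Inner hash: sum = 52+45+54+54+155+39+81 = 480 → 01 e0.
Outer input = (K'⊕opad) ∥ inner = 5e 47 5c 5c ∥ 01 e0.
Outer hash (tag): sum = 94+71+92+92+1+224 = 574 → 02 3e.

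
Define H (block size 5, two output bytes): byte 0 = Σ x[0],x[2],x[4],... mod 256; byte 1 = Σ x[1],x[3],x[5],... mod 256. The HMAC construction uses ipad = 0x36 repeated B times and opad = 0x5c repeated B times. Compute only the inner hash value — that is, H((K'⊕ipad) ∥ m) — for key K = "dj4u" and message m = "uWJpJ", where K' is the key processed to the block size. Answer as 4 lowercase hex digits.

Key "dj4u" = 64 6a 34 75 is 4 bytes ≤ B = 5; zero-pad to 5 bytes: K' = 64 6a 34 75 00.
K' ⊕ ipad = 52 5c 02 43 36.
Inner input = 52 5c 02 43 36 ∥ 75 57 4a 70 4a.
Inner hash: even-index sum = 337 mod 256 = 81; odd-index sum = 424 mod 256 = 168 → 51 a8.

51a8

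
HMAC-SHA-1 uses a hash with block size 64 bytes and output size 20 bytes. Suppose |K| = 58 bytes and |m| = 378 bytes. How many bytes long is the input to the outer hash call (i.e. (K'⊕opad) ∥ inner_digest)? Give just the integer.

84

Key is 58 ≤ 64 bytes, zero-padded: |K'| = 64.
Outer input = (K'⊕opad) ∥ H(inner) → 64 + 20 = 84 bytes.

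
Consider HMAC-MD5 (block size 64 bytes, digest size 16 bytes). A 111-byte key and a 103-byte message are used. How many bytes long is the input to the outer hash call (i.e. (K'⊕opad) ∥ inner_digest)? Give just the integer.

80

Key is 111 > 64 bytes, so it is hashed to 16 bytes then zero-padded to 64: |K'| = 64.
Outer input = (K'⊕opad) ∥ H(inner) → 64 + 16 = 80 bytes.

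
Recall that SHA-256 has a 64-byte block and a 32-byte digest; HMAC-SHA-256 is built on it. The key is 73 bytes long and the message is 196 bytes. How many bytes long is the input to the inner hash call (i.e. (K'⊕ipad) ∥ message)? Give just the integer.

260

Key is 73 > 64 bytes, so it is hashed to 32 bytes then zero-padded to 64: |K'| = 64.
Inner input = (K'⊕ipad) ∥ m → 64 + 196 = 260 bytes.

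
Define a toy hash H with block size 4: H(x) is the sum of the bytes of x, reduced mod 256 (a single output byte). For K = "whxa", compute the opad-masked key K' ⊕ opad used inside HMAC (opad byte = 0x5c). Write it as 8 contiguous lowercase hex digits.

2b34243d

Key "whxa" = 77 68 78 61 is exactly B = 4 bytes: K' = 77 68 78 61.
XOR each byte with 0x5c: 77⊕5c=2b, 68⊕5c=34, 78⊕5c=24, 61⊕5c=3d.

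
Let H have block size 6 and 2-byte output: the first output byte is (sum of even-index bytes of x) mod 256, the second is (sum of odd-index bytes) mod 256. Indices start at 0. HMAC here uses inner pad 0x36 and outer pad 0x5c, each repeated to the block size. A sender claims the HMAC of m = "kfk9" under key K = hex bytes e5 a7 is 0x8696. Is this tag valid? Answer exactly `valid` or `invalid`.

invalid

Key hex bytes e5 a7 is 2 bytes ≤ B = 6; zero-pad to 6 bytes: K' = e5 a7 00 00 00 00.
K' ⊕ ipad = d3 91 36 36 36 36; K' ⊕ opad = b9 fb 5c 5c 5c 5c.
Inner hash: even-index sum = 533 mod 256 = 21; odd-index sum = 412 mod 256 = 156 → 15 9c.
Outer hash (recomputed tag): even-index sum = 390 mod 256 = 134; odd-index sum = 591 mod 256 = 79 → 86 4f.
Recomputed tag = 864f; claimed = 8696 → mismatch.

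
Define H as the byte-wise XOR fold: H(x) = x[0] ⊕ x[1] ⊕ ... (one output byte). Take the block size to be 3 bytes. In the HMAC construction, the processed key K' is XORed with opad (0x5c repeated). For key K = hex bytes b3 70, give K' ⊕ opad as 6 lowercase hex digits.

ef2c5c

Key hex bytes b3 70 is 2 bytes ≤ B = 3; zero-pad to 3 bytes: K' = b3 70 00.
XOR each byte with 0x5c: b3⊕5c=ef, 70⊕5c=2c, 00⊕5c=5c.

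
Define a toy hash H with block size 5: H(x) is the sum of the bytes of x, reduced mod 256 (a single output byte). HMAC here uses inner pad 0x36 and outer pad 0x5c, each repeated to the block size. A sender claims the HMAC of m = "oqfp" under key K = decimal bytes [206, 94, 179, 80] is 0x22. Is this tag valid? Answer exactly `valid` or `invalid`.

Key decimal bytes [206, 94, 179, 80] = ce 5e b3 50 is 4 bytes ≤ B = 5; zero-pad to 5 bytes: K' = ce 5e b3 50 00.
K' ⊕ ipad = f8 68 85 66 36; K' ⊕ opad = 92 02 ef 0c 5c.
Inner hash: sum = 248+104+133+102+54+111+113+102+112 = 1079; mod 256 = 55 → 37.
Outer hash (recomputed tag): sum = 146+2+239+12+92+55 = 546; mod 256 = 34 → 22.
Recomputed tag = 22; claimed = 22 → match.

valid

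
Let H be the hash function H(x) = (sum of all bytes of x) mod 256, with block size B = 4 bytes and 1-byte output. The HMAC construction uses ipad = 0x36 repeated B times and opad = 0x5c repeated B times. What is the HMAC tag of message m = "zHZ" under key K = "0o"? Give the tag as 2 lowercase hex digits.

Key "0o" = 30 6f is 2 bytes ≤ B = 4; zero-pad to 4 bytes: K' = 30 6f 00 00.
K' ⊕ ipad = 06 59 36 36.  K' ⊕ opad = 6c 33 5c 5c.
Inner input = (K'⊕ipad) ∥ m = 06 59 36 36 ∥ 7a 48 5a.
Inner hash: sum = 6+89+54+54+122+72+90 = 487; mod 256 = 231 → e7.
Outer input = (K'⊕opad) ∥ inner = 6c 33 5c 5c ∥ e7.
Outer hash (tag): sum = 108+51+92+92+231 = 574; mod 256 = 62 → 3e.

3e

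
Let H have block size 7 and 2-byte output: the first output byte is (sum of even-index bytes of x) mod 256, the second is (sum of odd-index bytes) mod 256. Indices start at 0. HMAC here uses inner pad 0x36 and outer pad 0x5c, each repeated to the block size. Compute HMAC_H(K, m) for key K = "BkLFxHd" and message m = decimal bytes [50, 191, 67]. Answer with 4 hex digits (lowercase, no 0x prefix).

4ab2

Key "BkLFxHd" = 42 6b 4c 46 78 48 64 is exactly B = 7 bytes: K' = 42 6b 4c 46 78 48 64.
K' ⊕ ipad = 74 5d 7a 70 4e 7e 52.  K' ⊕ opad = 1e 37 10 1a 24 14 38.
Inner input = (K'⊕ipad) ∥ m = 74 5d 7a 70 4e 7e 52 ∥ 32 bf 43.
Inner hash: even-index sum = 589 mod 256 = 77; odd-index sum = 448 mod 256 = 192 → 4d c0.
Outer input = (K'⊕opad) ∥ inner = 1e 37 10 1a 24 14 38 ∥ 4d c0.
Outer hash (tag): even-index sum = 330 mod 256 = 74; odd-index sum = 178 mod 256 = 178 → 4a b2.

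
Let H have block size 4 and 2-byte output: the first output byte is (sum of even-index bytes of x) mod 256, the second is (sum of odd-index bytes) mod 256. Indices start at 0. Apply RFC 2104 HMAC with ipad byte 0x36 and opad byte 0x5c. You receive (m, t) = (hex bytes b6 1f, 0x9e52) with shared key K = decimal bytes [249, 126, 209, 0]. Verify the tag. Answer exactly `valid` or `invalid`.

Key decimal bytes [249, 126, 209, 0] = f9 7e d1 00 is exactly B = 4 bytes: K' = f9 7e d1 00.
K' ⊕ ipad = cf 48 e7 36; K' ⊕ opad = a5 22 8d 5c.
Inner hash: even-index sum = 620 mod 256 = 108; odd-index sum = 157 mod 256 = 157 → 6c 9d.
Outer hash (recomputed tag): even-index sum = 414 mod 256 = 158; odd-index sum = 283 mod 256 = 27 → 9e 1b.
Recomputed tag = 9e1b; claimed = 9e52 → mismatch.

invalid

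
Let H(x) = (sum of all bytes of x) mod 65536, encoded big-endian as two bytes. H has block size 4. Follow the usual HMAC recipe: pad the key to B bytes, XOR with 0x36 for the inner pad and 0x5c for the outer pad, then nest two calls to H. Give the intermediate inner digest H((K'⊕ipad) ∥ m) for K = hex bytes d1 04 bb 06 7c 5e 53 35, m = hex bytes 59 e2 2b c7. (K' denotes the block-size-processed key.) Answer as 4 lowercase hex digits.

039b

Key hex bytes d1 04 bb 06 7c 5e 53 35 is 8 bytes > B = 4, so hash it first: H(key) = 02 f8, then zero-pad to 4 bytes: K' = 02 f8 00 00.
K' ⊕ ipad = 34 ce 36 36.
Inner input = 34 ce 36 36 ∥ 59 e2 2b c7.
Inner hash: sum = 52+206+54+54+89+226+43+199 = 923 → 03 9b.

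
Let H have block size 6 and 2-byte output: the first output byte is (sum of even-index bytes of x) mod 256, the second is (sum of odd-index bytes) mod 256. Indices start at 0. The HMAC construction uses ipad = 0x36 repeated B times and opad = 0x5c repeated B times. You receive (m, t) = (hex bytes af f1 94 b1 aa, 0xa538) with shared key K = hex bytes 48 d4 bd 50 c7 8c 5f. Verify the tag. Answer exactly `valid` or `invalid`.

Key hex bytes 48 d4 bd 50 c7 8c 5f is 7 bytes > B = 6, so hash it first: H(key) = 2b b0, then zero-pad to 6 bytes: K' = 2b b0 00 00 00 00.
K' ⊕ ipad = 1d 86 36 36 36 36; K' ⊕ opad = 77 ec 5c 5c 5c 5c.
Inner hash: even-index sum = 630 mod 256 = 118; odd-index sum = 660 mod 256 = 148 → 76 94.
Outer hash (recomputed tag): even-index sum = 421 mod 256 = 165; odd-index sum = 568 mod 256 = 56 → a5 38.
Recomputed tag = a538; claimed = a538 → match.

valid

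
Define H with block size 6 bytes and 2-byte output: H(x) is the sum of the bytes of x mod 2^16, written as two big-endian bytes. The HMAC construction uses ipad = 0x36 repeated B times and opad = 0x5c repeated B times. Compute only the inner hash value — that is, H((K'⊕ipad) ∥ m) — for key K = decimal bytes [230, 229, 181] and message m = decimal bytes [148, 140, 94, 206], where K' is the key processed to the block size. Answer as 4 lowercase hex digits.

0514

Key decimal bytes [230, 229, 181] = e6 e5 b5 is 3 bytes ≤ B = 6; zero-pad to 6 bytes: K' = e6 e5 b5 00 00 00.
K' ⊕ ipad = d0 d3 83 36 36 36.
Inner input = d0 d3 83 36 36 36 ∥ 94 8c 5e ce.
Inner hash: sum = 208+211+131+54+54+54+148+140+94+206 = 1300 → 05 14.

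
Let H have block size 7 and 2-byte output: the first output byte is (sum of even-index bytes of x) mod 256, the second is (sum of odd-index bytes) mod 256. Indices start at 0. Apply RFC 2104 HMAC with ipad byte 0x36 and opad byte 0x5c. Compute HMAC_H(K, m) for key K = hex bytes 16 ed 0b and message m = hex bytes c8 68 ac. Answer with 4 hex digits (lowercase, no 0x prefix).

Key hex bytes 16 ed 0b is 3 bytes ≤ B = 7; zero-pad to 7 bytes: K' = 16 ed 0b 00 00 00 00.
K' ⊕ ipad = 20 db 3d 36 36 36 36.  K' ⊕ opad = 4a b1 57 5c 5c 5c 5c.
Inner input = (K'⊕ipad) ∥ m = 20 db 3d 36 36 36 36 ∥ c8 68 ac.
Inner hash: even-index sum = 305 mod 256 = 49; odd-index sum = 699 mod 256 = 187 → 31 bb.
Outer input = (K'⊕opad) ∥ inner = 4a b1 57 5c 5c 5c 5c ∥ 31 bb.
Outer hash (tag): even-index sum = 532 mod 256 = 20; odd-index sum = 410 mod 256 = 154 → 14 9a.

149a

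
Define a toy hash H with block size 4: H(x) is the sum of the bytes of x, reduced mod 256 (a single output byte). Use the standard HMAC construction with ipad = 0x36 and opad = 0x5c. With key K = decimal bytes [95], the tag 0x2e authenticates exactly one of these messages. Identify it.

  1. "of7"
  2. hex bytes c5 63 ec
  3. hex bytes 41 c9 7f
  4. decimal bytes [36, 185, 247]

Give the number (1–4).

Key decimal bytes [95] = 5f is 1 byte ≤ B = 4; zero-pad to 4 bytes: K' = 5f 00 00 00.
K' ⊕ ipad = 69 36 36 36; K' ⊕ opad = 03 5c 5c 5c.
m1: inner = H(69 36 36 36 6f 66 37) = 17; tag = H(03 5c 5c 5c 17) = 2e ← matches
m2: inner = H(69 36 36 36 c5 63 ec) = 1f; tag = H(03 5c 5c 5c 1f) = 36
m3: inner = H(69 36 36 36 41 c9 7f) = 94; tag = H(03 5c 5c 5c 94) = ab
m4: inner = H(69 36 36 36 24 b9 f7) = df; tag = H(03 5c 5c 5c df) = f6

1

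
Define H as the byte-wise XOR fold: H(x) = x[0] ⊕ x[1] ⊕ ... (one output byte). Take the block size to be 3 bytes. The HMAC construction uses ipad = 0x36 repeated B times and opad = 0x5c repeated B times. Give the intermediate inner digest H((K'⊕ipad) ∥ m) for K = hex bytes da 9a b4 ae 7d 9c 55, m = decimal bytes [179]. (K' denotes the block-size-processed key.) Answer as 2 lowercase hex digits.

Key hex bytes da 9a b4 ae 7d 9c 55 is 7 bytes > B = 3, so hash it first: H(key) = ee, then zero-pad to 3 bytes: K' = ee 00 00.
K' ⊕ ipad = d8 36 36.
Inner input = d8 36 36 ∥ b3.
Inner hash: XOR d8⊕36⊕36⊕b3 = 6b.

6b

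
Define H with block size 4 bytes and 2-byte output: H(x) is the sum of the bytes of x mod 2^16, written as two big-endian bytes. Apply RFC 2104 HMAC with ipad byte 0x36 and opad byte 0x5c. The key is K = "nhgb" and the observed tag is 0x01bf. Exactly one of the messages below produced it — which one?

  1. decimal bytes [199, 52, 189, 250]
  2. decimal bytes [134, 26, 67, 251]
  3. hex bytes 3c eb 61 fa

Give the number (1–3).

3

Key "nhgb" = 6e 68 67 62 is exactly B = 4 bytes: K' = 6e 68 67 62.
K' ⊕ ipad = 58 5e 51 54; K' ⊕ opad = 32 34 3b 3e.
m1: inner = H(58 5e 51 54 c7 34 bd fa) = 04 0d; tag = H(32 34 3b 3e 04 0d) = 00f0
m2: inner = H(58 5e 51 54 86 1a 43 fb) = 03 39; tag = H(32 34 3b 3e 03 39) = 011b
m3: inner = H(58 5e 51 54 3c eb 61 fa) = 03 dd; tag = H(32 34 3b 3e 03 dd) = 01bf ← matches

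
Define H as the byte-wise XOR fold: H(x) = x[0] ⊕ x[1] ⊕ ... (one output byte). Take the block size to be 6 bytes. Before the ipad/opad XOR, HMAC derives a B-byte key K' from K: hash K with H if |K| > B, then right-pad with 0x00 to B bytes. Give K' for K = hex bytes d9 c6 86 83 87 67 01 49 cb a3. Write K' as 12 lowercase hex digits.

|K| = 10 > B = 6, so first hash the key.
H(K): XOR d9⊕c6⊕86⊕83⊕87⊕67⊕01⊕49⊕cb⊕a3 = da.
Zero-pad H(K) = da to 6 bytes: K' = da 00 00 00 00 00.

da0000000000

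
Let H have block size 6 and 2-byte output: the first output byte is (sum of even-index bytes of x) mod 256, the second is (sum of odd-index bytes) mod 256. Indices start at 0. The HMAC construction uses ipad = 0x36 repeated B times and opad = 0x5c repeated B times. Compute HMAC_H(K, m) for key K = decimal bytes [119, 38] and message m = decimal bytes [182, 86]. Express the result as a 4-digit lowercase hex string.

Key decimal bytes [119, 38] = 77 26 is 2 bytes ≤ B = 6; zero-pad to 6 bytes: K' = 77 26 00 00 00 00.
K' ⊕ ipad = 41 10 36 36 36 36.  K' ⊕ opad = 2b 7a 5c 5c 5c 5c.
Inner input = (K'⊕ipad) ∥ m = 41 10 36 36 36 36 ∥ b6 56.
Inner hash: even-index sum = 355 mod 256 = 99; odd-index sum = 210 mod 256 = 210 → 63 d2.
Outer input = (K'⊕opad) ∥ inner = 2b 7a 5c 5c 5c 5c ∥ 63 d2.
Outer hash (tag): even-index sum = 326 mod 256 = 70; odd-index sum = 516 mod 256 = 4 → 46 04.

4604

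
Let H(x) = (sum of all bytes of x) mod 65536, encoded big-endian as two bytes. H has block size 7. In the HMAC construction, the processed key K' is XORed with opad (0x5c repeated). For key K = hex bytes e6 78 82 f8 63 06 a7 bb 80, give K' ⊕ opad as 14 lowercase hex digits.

597f5c5c5c5c5c

Key hex bytes e6 78 82 f8 63 06 a7 bb 80 is 9 bytes > B = 7, so hash it first: H(key) = 05 23, then zero-pad to 7 bytes: K' = 05 23 00 00 00 00 00.
XOR each byte with 0x5c: 05⊕5c=59, 23⊕5c=7f, 00⊕5c=5c, 00⊕5c=5c, 00⊕5c=5c, 00⊕5c=5c, 00⊕5c=5c.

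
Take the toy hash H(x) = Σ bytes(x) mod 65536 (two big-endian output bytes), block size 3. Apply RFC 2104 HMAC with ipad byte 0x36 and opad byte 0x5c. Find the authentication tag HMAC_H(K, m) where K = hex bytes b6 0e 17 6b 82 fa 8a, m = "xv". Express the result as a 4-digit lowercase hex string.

019f

Key hex bytes b6 0e 17 6b 82 fa 8a is 7 bytes > B = 3, so hash it first: H(key) = 03 4c, then zero-pad to 3 bytes: K' = 03 4c 00.
K' ⊕ ipad = 35 7a 36.  K' ⊕ opad = 5f 10 5c.
Inner input = (K'⊕ipad) ∥ m = 35 7a 36 ∥ 78 76.
Inner hash: sum = 53+122+54+120+118 = 467 → 01 d3.
Outer input = (K'⊕opad) ∥ inner = 5f 10 5c ∥ 01 d3.
Outer hash (tag): sum = 95+16+92+1+211 = 415 → 01 9f.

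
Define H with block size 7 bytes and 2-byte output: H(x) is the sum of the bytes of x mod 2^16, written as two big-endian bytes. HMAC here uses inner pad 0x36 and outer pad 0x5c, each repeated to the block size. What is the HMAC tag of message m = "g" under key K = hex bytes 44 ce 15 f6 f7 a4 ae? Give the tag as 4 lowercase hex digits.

04d5

Key hex bytes 44 ce 15 f6 f7 a4 ae is exactly B = 7 bytes: K' = 44 ce 15 f6 f7 a4 ae.
K' ⊕ ipad = 72 f8 23 c0 c1 92 98.  K' ⊕ opad = 18 92 49 aa ab f8 f2.
Inner input = (K'⊕ipad) ∥ m = 72 f8 23 c0 c1 92 98 ∥ 67.
Inner hash: sum = 114+248+35+192+193+146+152+103 = 1183 → 04 9f.
Outer input = (K'⊕opad) ∥ inner = 18 92 49 aa ab f8 f2 ∥ 04 9f.
Outer hash (tag): sum = 24+146+73+170+171+248+242+4+159 = 1237 → 04 d5.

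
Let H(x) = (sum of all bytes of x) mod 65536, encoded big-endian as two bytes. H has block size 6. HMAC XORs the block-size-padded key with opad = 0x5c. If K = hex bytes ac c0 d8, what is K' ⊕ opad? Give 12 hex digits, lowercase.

Key hex bytes ac c0 d8 is 3 bytes ≤ B = 6; zero-pad to 6 bytes: K' = ac c0 d8 00 00 00.
XOR each byte with 0x5c: ac⊕5c=f0, c0⊕5c=9c, d8⊕5c=84, 00⊕5c=5c, 00⊕5c=5c, 00⊕5c=5c.

f09c845c5c5c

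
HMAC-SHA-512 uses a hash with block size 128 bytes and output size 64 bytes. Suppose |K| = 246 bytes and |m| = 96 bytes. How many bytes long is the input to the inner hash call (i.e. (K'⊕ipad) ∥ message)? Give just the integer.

Key is 246 > 128 bytes, so it is hashed to 64 bytes then zero-padded to 128: |K'| = 128.
Inner input = (K'⊕ipad) ∥ m → 128 + 96 = 224 bytes.

224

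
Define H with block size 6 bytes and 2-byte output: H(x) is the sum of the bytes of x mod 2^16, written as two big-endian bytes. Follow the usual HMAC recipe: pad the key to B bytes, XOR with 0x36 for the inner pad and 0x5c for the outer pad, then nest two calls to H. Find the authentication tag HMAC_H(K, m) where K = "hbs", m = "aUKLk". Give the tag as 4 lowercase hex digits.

Key "hbs" = 68 62 73 is 3 bytes ≤ B = 6; zero-pad to 6 bytes: K' = 68 62 73 00 00 00.
K' ⊕ ipad = 5e 54 45 36 36 36.  K' ⊕ opad = 34 3e 2f 5c 5c 5c.
Inner input = (K'⊕ipad) ∥ m = 5e 54 45 36 36 36 ∥ 61 55 4b 4c 6b.
Inner hash: sum = 94+84+69+54+54+54+97+85+75+76+107 = 849 → 03 51.
Outer input = (K'⊕opad) ∥ inner = 34 3e 2f 5c 5c 5c ∥ 03 51.
Outer hash (tag): sum = 52+62+47+92+92+92+3+81 = 521 → 02 09.

0209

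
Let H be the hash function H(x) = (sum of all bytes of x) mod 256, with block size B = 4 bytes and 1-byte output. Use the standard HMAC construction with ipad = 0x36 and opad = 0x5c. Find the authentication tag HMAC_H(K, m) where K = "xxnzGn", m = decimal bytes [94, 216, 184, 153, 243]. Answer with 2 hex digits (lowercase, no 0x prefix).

bc

Key "xxnzGn" = 78 78 6e 7a 47 6e is 6 bytes > B = 4, so hash it first: H(key) = 8d, then zero-pad to 4 bytes: K' = 8d 00 00 00.
K' ⊕ ipad = bb 36 36 36.  K' ⊕ opad = d1 5c 5c 5c.
Inner input = (K'⊕ipad) ∥ m = bb 36 36 36 ∥ 5e d8 b8 99 f3.
Inner hash: sum = 187+54+54+54+94+216+184+153+243 = 1239; mod 256 = 215 → d7.
Outer input = (K'⊕opad) ∥ inner = d1 5c 5c 5c ∥ d7.
Outer hash (tag): sum = 209+92+92+92+215 = 700; mod 256 = 188 → bc.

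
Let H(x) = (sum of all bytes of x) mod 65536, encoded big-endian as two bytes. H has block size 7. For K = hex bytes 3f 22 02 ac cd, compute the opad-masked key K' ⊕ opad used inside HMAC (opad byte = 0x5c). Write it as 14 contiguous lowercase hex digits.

Key hex bytes 3f 22 02 ac cd is 5 bytes ≤ B = 7; zero-pad to 7 bytes: K' = 3f 22 02 ac cd 00 00.
XOR each byte with 0x5c: 3f⊕5c=63, 22⊕5c=7e, 02⊕5c=5e, ac⊕5c=f0, cd⊕5c=91, 00⊕5c=5c, 00⊕5c=5c.

637e5ef0915c5c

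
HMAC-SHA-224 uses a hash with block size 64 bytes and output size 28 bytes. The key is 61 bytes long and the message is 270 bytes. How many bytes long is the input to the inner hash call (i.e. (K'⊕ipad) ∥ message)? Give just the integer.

334

Key is 61 ≤ 64 bytes, zero-padded: |K'| = 64.
Inner input = (K'⊕ipad) ∥ m → 64 + 270 = 334 bytes.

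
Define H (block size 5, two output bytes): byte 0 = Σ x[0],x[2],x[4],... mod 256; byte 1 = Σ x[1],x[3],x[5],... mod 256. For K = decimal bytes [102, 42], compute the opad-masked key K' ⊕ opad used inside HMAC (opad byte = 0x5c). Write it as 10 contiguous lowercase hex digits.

Key decimal bytes [102, 42] = 66 2a is 2 bytes ≤ B = 5; zero-pad to 5 bytes: K' = 66 2a 00 00 00.
XOR each byte with 0x5c: 66⊕5c=3a, 2a⊕5c=76, 00⊕5c=5c, 00⊕5c=5c, 00⊕5c=5c.

3a765c5c5c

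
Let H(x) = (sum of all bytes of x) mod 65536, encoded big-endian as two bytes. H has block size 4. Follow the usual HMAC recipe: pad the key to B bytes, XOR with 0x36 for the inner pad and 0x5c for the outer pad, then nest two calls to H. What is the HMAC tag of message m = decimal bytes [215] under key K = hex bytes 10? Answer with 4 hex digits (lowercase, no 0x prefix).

Key hex bytes 10 is 1 byte ≤ B = 4; zero-pad to 4 bytes: K' = 10 00 00 00.
K' ⊕ ipad = 26 36 36 36.  K' ⊕ opad = 4c 5c 5c 5c.
Inner input = (K'⊕ipad) ∥ m = 26 36 36 36 ∥ d7.
Inner hash: sum = 38+54+54+54+215 = 415 → 01 9f.
Outer input = (K'⊕opad) ∥ inner = 4c 5c 5c 5c ∥ 01 9f.
Outer hash (tag): sum = 76+92+92+92+1+159 = 512 → 02 00.

0200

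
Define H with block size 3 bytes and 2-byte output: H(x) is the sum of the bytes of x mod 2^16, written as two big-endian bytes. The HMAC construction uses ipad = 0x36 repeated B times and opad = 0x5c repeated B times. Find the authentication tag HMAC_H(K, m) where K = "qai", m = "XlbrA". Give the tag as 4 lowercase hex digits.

Key "qai" = 71 61 69 is exactly B = 3 bytes: K' = 71 61 69.
K' ⊕ ipad = 47 57 5f.  K' ⊕ opad = 2d 3d 35.
Inner input = (K'⊕ipad) ∥ m = 47 57 5f ∥ 58 6c 62 72 41.
Inner hash: sum = 71+87+95+88+108+98+114+65 = 726 → 02 d6.
Outer input = (K'⊕opad) ∥ inner = 2d 3d 35 ∥ 02 d6.
Outer hash (tag): sum = 45+61+53+2+214 = 375 → 01 77.

0177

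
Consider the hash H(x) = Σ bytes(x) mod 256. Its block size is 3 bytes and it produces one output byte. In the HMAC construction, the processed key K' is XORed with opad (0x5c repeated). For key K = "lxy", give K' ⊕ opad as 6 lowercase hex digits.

Key "lxy" = 6c 78 79 is exactly B = 3 bytes: K' = 6c 78 79.
XOR each byte with 0x5c: 6c⊕5c=30, 78⊕5c=24, 79⊕5c=25.

302425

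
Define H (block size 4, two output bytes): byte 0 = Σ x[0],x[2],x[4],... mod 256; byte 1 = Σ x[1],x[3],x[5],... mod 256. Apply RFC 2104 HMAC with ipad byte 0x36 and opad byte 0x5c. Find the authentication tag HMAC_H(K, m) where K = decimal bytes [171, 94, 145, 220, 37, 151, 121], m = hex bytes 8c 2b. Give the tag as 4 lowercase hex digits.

Key decimal bytes [171, 94, 145, 220, 37, 151, 121] = ab 5e 91 dc 25 97 79 is 7 bytes > B = 4, so hash it first: H(key) = da d1, then zero-pad to 4 bytes: K' = da d1 00 00.
K' ⊕ ipad = ec e7 36 36.  K' ⊕ opad = 86 8d 5c 5c.
Inner input = (K'⊕ipad) ∥ m = ec e7 36 36 ∥ 8c 2b.
Inner hash: even-index sum = 430 mod 256 = 174; odd-index sum = 328 mod 256 = 72 → ae 48.
Outer input = (K'⊕opad) ∥ inner = 86 8d 5c 5c ∥ ae 48.
Outer hash (tag): even-index sum = 400 mod 256 = 144; odd-index sum = 305 mod 256 = 49 → 90 31.

9031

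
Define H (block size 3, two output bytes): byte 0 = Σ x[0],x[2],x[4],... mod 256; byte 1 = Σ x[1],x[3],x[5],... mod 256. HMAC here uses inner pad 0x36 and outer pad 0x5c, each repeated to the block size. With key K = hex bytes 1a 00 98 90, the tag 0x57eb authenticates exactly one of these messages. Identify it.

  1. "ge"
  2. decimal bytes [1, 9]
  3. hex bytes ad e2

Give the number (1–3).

1

Key hex bytes 1a 00 98 90 is 4 bytes > B = 3, so hash it first: H(key) = b2 90, then zero-pad to 3 bytes: K' = b2 90 00.
K' ⊕ ipad = 84 a6 36; K' ⊕ opad = ee cc 5c.
m1: inner = H(84 a6 36 67 65) = 1f 0d; tag = H(ee cc 5c 1f 0d) = 57eb ← matches
m2: inner = H(84 a6 36 01 09) = c3 a7; tag = H(ee cc 5c c3 a7) = f18f
m3: inner = H(84 a6 36 ad e2) = 9c 53; tag = H(ee cc 5c 9c 53) = 9d68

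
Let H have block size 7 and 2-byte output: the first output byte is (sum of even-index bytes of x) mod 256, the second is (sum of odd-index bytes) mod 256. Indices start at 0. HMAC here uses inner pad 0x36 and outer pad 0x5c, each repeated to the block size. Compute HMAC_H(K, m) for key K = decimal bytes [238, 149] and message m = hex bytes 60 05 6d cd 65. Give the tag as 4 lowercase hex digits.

07cd

Key decimal bytes [238, 149] = ee 95 is 2 bytes ≤ B = 7; zero-pad to 7 bytes: K' = ee 95 00 00 00 00 00.
K' ⊕ ipad = d8 a3 36 36 36 36 36.  K' ⊕ opad = b2 c9 5c 5c 5c 5c 5c.
Inner input = (K'⊕ipad) ∥ m = d8 a3 36 36 36 36 36 ∥ 60 05 6d cd 65.
Inner hash: even-index sum = 588 mod 256 = 76; odd-index sum = 577 mod 256 = 65 → 4c 41.
Outer input = (K'⊕opad) ∥ inner = b2 c9 5c 5c 5c 5c 5c ∥ 4c 41.
Outer hash (tag): even-index sum = 519 mod 256 = 7; odd-index sum = 461 mod 256 = 205 → 07 cd.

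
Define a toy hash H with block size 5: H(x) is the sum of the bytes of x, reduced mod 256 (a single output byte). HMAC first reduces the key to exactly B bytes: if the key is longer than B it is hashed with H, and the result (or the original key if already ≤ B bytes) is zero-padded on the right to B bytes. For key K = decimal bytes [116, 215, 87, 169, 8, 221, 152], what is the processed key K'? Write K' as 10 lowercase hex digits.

|K| = 7 > B = 5, so first hash the key.
H(K): sum = 116+215+87+169+8+221+152 = 968; mod 256 = 200 → c8.
Zero-pad H(K) = c8 to 5 bytes: K' = c8 00 00 00 00.

c800000000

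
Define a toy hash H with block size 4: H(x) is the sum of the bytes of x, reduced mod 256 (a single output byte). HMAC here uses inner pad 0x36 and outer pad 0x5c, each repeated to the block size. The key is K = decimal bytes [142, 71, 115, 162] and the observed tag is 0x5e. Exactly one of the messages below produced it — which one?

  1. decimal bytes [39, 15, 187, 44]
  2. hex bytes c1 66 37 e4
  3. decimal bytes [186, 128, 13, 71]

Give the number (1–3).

Key decimal bytes [142, 71, 115, 162] = 8e 47 73 a2 is exactly B = 4 bytes: K' = 8e 47 73 a2.
K' ⊕ ipad = b8 71 45 94; K' ⊕ opad = d2 1b 2f fe.
m1: inner = H(b8 71 45 94 27 0f bb 2c) = 1f; tag = H(d2 1b 2f fe 1f) = 39
m2: inner = H(b8 71 45 94 c1 66 37 e4) = 44; tag = H(d2 1b 2f fe 44) = 5e ← matches
m3: inner = H(b8 71 45 94 ba 80 0d 47) = 90; tag = H(d2 1b 2f fe 90) = aa

2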